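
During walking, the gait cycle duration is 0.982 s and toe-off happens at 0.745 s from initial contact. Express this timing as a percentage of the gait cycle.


pct = (event_time / cycle_time) * 100
pct = (0.745 / 0.982) * 100
ratio = 0.7587
pct = 75.8656


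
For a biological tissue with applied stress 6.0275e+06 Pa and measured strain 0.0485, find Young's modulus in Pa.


E = stress / strain
E = 6.0275e+06 / 0.0485
E = 1.2428e+08


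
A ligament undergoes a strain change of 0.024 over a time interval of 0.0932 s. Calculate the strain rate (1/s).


strain_rate = delta_strain / delta_t
strain_rate = 0.024 / 0.0932
strain_rate = 0.2575


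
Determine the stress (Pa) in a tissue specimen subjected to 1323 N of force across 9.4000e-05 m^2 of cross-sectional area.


stress = F / A
stress = 1323 / 9.4000e-05
stress = 1.4074e+07


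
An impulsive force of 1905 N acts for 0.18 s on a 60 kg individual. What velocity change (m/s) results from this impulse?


J = F * dt = 1905 * 0.18 = 342.9000 N*s
delta_v = J / m
delta_v = 342.9000 / 60
delta_v = 5.7150


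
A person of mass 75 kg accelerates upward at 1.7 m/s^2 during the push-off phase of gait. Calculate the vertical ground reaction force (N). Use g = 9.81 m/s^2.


GRF = m * (g + a)
GRF = 75 * (9.81 + 1.7)
GRF = 75 * 11.5100
GRF = 863.2500


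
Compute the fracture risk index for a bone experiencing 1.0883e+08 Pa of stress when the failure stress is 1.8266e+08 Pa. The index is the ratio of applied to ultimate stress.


FRI = applied / ultimate
FRI = 1.0883e+08 / 1.8266e+08
FRI = 0.5958


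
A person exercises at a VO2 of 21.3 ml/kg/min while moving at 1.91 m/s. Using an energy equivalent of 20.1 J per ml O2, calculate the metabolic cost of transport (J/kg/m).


Power per kg = VO2 * 20.1 / 60
Power per kg = 21.3 * 20.1 / 60 = 7.1355 W/kg
Cost = power_per_kg / speed
Cost = 7.1355 / 1.91
Cost = 3.7359


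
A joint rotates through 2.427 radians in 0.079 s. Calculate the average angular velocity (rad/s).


omega = delta_theta / delta_t
omega = 2.427 / 0.079
omega = 30.7215


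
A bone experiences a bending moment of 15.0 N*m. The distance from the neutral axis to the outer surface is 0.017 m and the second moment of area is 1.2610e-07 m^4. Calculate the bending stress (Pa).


sigma = M * c / I
sigma = 15.0 * 0.017 / 1.2610e-07
M * c = 0.2550
sigma = 2.0222e+06


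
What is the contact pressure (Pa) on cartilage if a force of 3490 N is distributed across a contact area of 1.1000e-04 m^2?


P = F / A
P = 3490 / 1.1000e-04
P = 3.1727e+07


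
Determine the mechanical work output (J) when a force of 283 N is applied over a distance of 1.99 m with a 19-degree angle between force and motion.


W = F * d * cos(theta)
theta = 19 deg = 0.3316 rad
cos(theta) = 0.9455
W = 283 * 1.99 * 0.9455
W = 532.4877


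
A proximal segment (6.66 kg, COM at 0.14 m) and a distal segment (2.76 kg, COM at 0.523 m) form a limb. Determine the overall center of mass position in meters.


COM = (m1*x1 + m2*x2) / (m1 + m2)
COM = (6.66*0.14 + 2.76*0.523) / (6.66 + 2.76)
Numerator = 2.3759
Denominator = 9.4200
COM = 0.2522


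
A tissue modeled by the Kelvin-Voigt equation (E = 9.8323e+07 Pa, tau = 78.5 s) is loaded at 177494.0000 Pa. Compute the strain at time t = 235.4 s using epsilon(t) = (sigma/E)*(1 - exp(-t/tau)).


epsilon(t) = (sigma/E) * (1 - exp(-t/tau))
sigma/E = 177494.0000 / 9.8323e+07 = 0.0018
exp(-t/tau) = exp(-235.4 / 78.5) = 0.0499
epsilon = 0.0018 * (1 - 0.0499)
epsilon = 0.0017


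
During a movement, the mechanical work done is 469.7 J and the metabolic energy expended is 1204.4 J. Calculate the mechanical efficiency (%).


eta = (W_mech / E_meta) * 100
eta = (469.7 / 1204.4) * 100
ratio = 0.3900
eta = 38.9987


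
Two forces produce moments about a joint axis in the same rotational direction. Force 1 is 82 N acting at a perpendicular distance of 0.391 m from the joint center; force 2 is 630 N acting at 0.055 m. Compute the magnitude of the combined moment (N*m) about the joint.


M = F1 * d1 + F2 * d2
M = 82 * 0.391 + 630 * 0.055
M = 32.0620 + 34.6500
M = 66.7120


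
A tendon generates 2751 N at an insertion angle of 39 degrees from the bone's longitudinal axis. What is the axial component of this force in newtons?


F_eff = F_tendon * cos(theta)
theta = 39 deg = 0.6807 rad
cos(theta) = 0.7771
F_eff = 2751 * 0.7771
F_eff = 2137.9285


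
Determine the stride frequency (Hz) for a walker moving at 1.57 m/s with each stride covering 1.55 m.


f = v / stride_length
f = 1.57 / 1.55
f = 1.0129


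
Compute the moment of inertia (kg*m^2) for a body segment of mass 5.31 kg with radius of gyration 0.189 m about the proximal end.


I = m * k^2
I = 5.31 * 0.189^2
k^2 = 0.0357
I = 0.1897


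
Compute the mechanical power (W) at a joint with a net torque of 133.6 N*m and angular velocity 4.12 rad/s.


P = M * omega
P = 133.6 * 4.12
P = 550.4320


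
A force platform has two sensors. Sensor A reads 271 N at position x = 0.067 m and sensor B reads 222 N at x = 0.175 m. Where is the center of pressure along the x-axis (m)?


COP_x = (F1*x1 + F2*x2) / (F1 + F2)
COP_x = (271*0.067 + 222*0.175) / (271 + 222)
Numerator = 57.0070
Denominator = 493
COP_x = 0.1156


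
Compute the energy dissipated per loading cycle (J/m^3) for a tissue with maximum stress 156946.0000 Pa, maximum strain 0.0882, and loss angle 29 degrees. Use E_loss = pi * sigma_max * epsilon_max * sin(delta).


E_loss = pi * sigma_max * epsilon_max * sin(delta)
delta = 29 deg = 0.5061 rad
sin(delta) = 0.4848
E_loss = pi * 156946.0000 * 0.0882 * 0.4848
E_loss = 21083.3655


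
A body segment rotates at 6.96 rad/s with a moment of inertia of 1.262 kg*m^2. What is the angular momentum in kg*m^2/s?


L = I * omega
L = 1.262 * 6.96
L = 8.7835


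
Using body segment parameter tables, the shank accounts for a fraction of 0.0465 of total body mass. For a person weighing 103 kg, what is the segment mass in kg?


m_segment = body_mass * fraction
m_segment = 103 * 0.0465
m_segment = 4.7895


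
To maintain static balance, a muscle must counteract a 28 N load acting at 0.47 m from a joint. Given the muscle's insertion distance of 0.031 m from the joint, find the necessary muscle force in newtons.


F_muscle = W * d_load / d_muscle
F_muscle = 28 * 0.47 / 0.031
Numerator = 13.1600
F_muscle = 424.5161


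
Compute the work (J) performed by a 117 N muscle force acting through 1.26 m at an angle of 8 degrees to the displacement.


W = F * d * cos(theta)
theta = 8 deg = 0.1396 rad
cos(theta) = 0.9903
W = 117 * 1.26 * 0.9903
W = 145.9853


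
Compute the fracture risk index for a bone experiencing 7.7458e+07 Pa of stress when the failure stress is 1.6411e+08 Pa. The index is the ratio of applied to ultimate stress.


FRI = applied / ultimate
FRI = 7.7458e+07 / 1.6411e+08
FRI = 0.4720


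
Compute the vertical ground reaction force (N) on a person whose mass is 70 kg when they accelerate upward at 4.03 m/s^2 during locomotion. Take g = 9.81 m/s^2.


GRF = m * (g + a)
GRF = 70 * (9.81 + 4.03)
GRF = 70 * 13.8400
GRF = 968.8000


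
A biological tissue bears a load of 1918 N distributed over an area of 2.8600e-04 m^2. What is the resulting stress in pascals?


stress = F / A
stress = 1918 / 2.8600e-04
stress = 6.7063e+06


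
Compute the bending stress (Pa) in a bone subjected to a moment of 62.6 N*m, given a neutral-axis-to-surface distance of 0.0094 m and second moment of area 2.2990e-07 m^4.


sigma = M * c / I
sigma = 62.6 * 0.0094 / 2.2990e-07
M * c = 0.5884
sigma = 2.5595e+06


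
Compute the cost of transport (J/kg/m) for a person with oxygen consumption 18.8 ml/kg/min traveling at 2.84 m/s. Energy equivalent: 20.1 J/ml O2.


Power per kg = VO2 * 20.1 / 60
Power per kg = 18.8 * 20.1 / 60 = 6.2980 W/kg
Cost = power_per_kg / speed
Cost = 6.2980 / 2.84
Cost = 2.2176


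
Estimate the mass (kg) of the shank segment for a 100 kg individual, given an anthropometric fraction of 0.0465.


m_segment = body_mass * fraction
m_segment = 100 * 0.0465
m_segment = 4.6500


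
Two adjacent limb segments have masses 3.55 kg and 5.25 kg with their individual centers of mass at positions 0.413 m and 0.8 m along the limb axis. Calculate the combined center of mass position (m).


COM = (m1*x1 + m2*x2) / (m1 + m2)
COM = (3.55*0.413 + 5.25*0.8) / (3.55 + 5.25)
Numerator = 5.6662
Denominator = 8.8000
COM = 0.6439


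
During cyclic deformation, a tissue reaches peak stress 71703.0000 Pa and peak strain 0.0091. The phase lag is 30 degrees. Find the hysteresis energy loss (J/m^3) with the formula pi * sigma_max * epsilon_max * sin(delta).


E_loss = pi * sigma_max * epsilon_max * sin(delta)
delta = 30 deg = 0.5236 rad
sin(delta) = 0.5000
E_loss = pi * 71703.0000 * 0.0091 * 0.5000
E_loss = 1024.9404


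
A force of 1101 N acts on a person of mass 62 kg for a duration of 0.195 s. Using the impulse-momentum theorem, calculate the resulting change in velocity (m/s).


J = F * dt = 1101 * 0.195 = 214.6950 N*s
delta_v = J / m
delta_v = 214.6950 / 62
delta_v = 3.4628


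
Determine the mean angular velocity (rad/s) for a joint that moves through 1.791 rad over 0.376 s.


omega = delta_theta / delta_t
omega = 1.791 / 0.376
omega = 4.7633


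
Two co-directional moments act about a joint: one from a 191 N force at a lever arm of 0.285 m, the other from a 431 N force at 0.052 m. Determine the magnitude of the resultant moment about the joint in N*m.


M = F1 * d1 + F2 * d2
M = 191 * 0.285 + 431 * 0.052
M = 54.4350 + 22.4120
M = 76.8470


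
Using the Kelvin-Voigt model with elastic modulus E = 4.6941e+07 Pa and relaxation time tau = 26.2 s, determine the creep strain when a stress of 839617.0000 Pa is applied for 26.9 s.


epsilon(t) = (sigma/E) * (1 - exp(-t/tau))
sigma/E = 839617.0000 / 4.6941e+07 = 0.0179
exp(-t/tau) = exp(-26.9 / 26.2) = 0.3582
epsilon = 0.0179 * (1 - 0.3582)
epsilon = 0.0115


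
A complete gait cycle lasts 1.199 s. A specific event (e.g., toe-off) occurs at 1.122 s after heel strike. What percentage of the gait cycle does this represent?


pct = (event_time / cycle_time) * 100
pct = (1.122 / 1.199) * 100
ratio = 0.9358
pct = 93.5780


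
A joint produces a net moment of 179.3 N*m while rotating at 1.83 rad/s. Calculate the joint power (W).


P = M * omega
P = 179.3 * 1.83
P = 328.1190


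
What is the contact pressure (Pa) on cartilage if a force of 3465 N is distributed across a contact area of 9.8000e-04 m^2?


P = F / A
P = 3465 / 9.8000e-04
P = 3.5357e+06


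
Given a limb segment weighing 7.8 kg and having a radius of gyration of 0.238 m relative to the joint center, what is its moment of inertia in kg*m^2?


I = m * k^2
I = 7.8 * 0.238^2
k^2 = 0.0566
I = 0.4418


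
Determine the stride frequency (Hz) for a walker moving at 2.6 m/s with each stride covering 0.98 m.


f = v / stride_length
f = 2.6 / 0.98
f = 2.6531


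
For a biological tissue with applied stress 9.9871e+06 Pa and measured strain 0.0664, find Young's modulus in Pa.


E = stress / strain
E = 9.9871e+06 / 0.0664
E = 1.5041e+08


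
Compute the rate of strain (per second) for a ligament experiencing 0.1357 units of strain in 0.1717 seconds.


strain_rate = delta_strain / delta_t
strain_rate = 0.1357 / 0.1717
strain_rate = 0.7903


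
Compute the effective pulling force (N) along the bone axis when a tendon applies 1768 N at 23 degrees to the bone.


F_eff = F_tendon * cos(theta)
theta = 23 deg = 0.4014 rad
cos(theta) = 0.9205
F_eff = 1768 * 0.9205
F_eff = 1627.4526


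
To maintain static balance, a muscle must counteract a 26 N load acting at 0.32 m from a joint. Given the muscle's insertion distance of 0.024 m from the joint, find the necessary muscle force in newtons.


F_muscle = W * d_load / d_muscle
F_muscle = 26 * 0.32 / 0.024
Numerator = 8.3200
F_muscle = 346.6667


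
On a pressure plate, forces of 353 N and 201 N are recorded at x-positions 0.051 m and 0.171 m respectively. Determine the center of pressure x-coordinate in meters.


COP_x = (F1*x1 + F2*x2) / (F1 + F2)
COP_x = (353*0.051 + 201*0.171) / (353 + 201)
Numerator = 52.3740
Denominator = 554
COP_x = 0.0945


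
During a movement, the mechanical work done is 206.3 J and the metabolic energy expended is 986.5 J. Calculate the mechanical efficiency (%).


eta = (W_mech / E_meta) * 100
eta = (206.3 / 986.5) * 100
ratio = 0.2091
eta = 20.9123


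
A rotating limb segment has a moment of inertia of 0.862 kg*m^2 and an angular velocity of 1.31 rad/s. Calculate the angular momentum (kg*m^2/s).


L = I * omega
L = 0.862 * 1.31
L = 1.1292


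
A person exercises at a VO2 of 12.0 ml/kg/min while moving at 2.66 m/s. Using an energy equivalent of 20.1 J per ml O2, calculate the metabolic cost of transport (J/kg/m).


Power per kg = VO2 * 20.1 / 60
Power per kg = 12.0 * 20.1 / 60 = 4.0200 W/kg
Cost = power_per_kg / speed
Cost = 4.0200 / 2.66
Cost = 1.5113


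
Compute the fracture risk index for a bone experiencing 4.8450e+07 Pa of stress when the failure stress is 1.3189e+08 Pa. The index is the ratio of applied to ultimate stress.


FRI = applied / ultimate
FRI = 4.8450e+07 / 1.3189e+08
FRI = 0.3674


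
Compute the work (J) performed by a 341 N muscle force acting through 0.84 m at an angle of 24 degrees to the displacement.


W = F * d * cos(theta)
theta = 24 deg = 0.4189 rad
cos(theta) = 0.9135
W = 341 * 0.84 * 0.9135
W = 261.6760


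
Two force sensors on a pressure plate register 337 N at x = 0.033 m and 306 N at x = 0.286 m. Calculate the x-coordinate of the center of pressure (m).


COP_x = (F1*x1 + F2*x2) / (F1 + F2)
COP_x = (337*0.033 + 306*0.286) / (337 + 306)
Numerator = 98.6370
Denominator = 643
COP_x = 0.1534


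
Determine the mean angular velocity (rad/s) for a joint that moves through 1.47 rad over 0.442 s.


omega = delta_theta / delta_t
omega = 1.47 / 0.442
omega = 3.3258


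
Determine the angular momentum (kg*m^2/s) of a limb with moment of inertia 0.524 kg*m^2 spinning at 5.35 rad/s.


L = I * omega
L = 0.524 * 5.35
L = 2.8034


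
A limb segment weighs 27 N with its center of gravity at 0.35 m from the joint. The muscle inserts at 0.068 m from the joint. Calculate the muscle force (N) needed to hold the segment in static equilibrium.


F_muscle = W * d_load / d_muscle
F_muscle = 27 * 0.35 / 0.068
Numerator = 9.4500
F_muscle = 138.9706


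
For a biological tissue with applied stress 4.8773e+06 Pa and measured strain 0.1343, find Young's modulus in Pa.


E = stress / strain
E = 4.8773e+06 / 0.1343
E = 3.6316e+07


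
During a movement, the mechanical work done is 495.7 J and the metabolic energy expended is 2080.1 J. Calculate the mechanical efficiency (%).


eta = (W_mech / E_meta) * 100
eta = (495.7 / 2080.1) * 100
ratio = 0.2383
eta = 23.8306


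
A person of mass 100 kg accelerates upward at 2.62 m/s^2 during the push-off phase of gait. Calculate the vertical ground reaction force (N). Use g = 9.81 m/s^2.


GRF = m * (g + a)
GRF = 100 * (9.81 + 2.62)
GRF = 100 * 12.4300
GRF = 1243.0000


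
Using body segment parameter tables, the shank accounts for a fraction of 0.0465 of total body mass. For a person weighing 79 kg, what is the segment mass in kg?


m_segment = body_mass * fraction
m_segment = 79 * 0.0465
m_segment = 3.6735


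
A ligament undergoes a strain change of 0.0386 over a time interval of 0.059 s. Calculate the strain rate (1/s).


strain_rate = delta_strain / delta_t
strain_rate = 0.0386 / 0.059
strain_rate = 0.6542


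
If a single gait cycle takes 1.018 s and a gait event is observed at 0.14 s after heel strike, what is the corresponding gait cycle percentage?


pct = (event_time / cycle_time) * 100
pct = (0.14 / 1.018) * 100
ratio = 0.1375
pct = 13.7525


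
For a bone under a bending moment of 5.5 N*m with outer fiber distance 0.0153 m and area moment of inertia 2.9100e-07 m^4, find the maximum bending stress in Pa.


sigma = M * c / I
sigma = 5.5 * 0.0153 / 2.9100e-07
M * c = 0.0842
sigma = 289175.2577


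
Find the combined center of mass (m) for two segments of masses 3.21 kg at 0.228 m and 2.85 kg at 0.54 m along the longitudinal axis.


COM = (m1*x1 + m2*x2) / (m1 + m2)
COM = (3.21*0.228 + 2.85*0.54) / (3.21 + 2.85)
Numerator = 2.2709
Denominator = 6.0600
COM = 0.3747


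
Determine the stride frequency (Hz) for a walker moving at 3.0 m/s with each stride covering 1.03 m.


f = v / stride_length
f = 3.0 / 1.03
f = 2.9126


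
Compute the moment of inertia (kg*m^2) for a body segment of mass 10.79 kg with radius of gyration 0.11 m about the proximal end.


I = m * k^2
I = 10.79 * 0.11^2
k^2 = 0.0121
I = 0.1306


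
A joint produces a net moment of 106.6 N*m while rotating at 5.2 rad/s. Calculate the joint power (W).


P = M * omega
P = 106.6 * 5.2
P = 554.3200


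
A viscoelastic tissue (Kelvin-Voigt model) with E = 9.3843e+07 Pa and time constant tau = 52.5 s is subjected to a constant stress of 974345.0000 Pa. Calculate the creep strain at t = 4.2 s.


epsilon(t) = (sigma/E) * (1 - exp(-t/tau))
sigma/E = 974345.0000 / 9.3843e+07 = 0.0104
exp(-t/tau) = exp(-4.2 / 52.5) = 0.9231
epsilon = 0.0104 * (1 - 0.9231)
epsilon = 7.9826e-04


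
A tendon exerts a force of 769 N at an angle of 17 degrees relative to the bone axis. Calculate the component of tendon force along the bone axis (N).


F_eff = F_tendon * cos(theta)
theta = 17 deg = 0.2967 rad
cos(theta) = 0.9563
F_eff = 769 * 0.9563
F_eff = 735.3984


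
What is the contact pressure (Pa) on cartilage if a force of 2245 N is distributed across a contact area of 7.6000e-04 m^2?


P = F / A
P = 2245 / 7.6000e-04
P = 2.9539e+06


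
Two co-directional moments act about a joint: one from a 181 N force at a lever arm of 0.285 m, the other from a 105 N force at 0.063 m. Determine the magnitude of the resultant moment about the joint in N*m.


M = F1 * d1 + F2 * d2
M = 181 * 0.285 + 105 * 0.063
M = 51.5850 + 6.6150
M = 58.2000


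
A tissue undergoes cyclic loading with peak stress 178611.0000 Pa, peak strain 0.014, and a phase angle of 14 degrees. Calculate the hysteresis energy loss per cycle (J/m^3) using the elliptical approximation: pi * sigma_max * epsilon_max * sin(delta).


E_loss = pi * sigma_max * epsilon_max * sin(delta)
delta = 14 deg = 0.2443 rad
sin(delta) = 0.2419
E_loss = pi * 178611.0000 * 0.014 * 0.2419
E_loss = 1900.4712


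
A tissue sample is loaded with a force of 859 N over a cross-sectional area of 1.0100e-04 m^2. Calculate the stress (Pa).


stress = F / A
stress = 859 / 1.0100e-04
stress = 8.5050e+06


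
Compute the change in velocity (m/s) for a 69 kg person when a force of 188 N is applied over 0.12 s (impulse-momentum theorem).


J = F * dt = 188 * 0.12 = 22.5600 N*s
delta_v = J / m
delta_v = 22.5600 / 69
delta_v = 0.3270


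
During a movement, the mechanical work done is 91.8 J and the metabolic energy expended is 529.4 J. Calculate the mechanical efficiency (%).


eta = (W_mech / E_meta) * 100
eta = (91.8 / 529.4) * 100
ratio = 0.1734
eta = 17.3404


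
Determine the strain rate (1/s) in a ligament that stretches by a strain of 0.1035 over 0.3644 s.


strain_rate = delta_strain / delta_t
strain_rate = 0.1035 / 0.3644
strain_rate = 0.2840


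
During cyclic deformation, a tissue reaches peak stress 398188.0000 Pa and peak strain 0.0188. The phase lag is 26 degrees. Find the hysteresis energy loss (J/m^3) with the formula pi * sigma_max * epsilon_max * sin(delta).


E_loss = pi * sigma_max * epsilon_max * sin(delta)
delta = 26 deg = 0.4538 rad
sin(delta) = 0.4384
E_loss = pi * 398188.0000 * 0.0188 * 0.4384
E_loss = 10309.5059


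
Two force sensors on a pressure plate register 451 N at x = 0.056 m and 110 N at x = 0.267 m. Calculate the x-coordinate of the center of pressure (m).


COP_x = (F1*x1 + F2*x2) / (F1 + F2)
COP_x = (451*0.056 + 110*0.267) / (451 + 110)
Numerator = 54.6260
Denominator = 561
COP_x = 0.0974


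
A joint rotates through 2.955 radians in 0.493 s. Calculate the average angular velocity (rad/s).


omega = delta_theta / delta_t
omega = 2.955 / 0.493
omega = 5.9939


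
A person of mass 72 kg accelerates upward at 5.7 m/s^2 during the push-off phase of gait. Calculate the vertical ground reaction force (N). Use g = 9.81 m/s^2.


GRF = m * (g + a)
GRF = 72 * (9.81 + 5.7)
GRF = 72 * 15.5100
GRF = 1116.7200


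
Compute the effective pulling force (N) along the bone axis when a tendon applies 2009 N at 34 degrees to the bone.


F_eff = F_tendon * cos(theta)
theta = 34 deg = 0.5934 rad
cos(theta) = 0.8290
F_eff = 2009 * 0.8290
F_eff = 1665.5365


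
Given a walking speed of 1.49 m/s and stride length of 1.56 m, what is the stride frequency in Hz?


f = v / stride_length
f = 1.49 / 1.56
f = 0.9551


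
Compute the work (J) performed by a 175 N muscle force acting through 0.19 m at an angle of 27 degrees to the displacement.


W = F * d * cos(theta)
theta = 27 deg = 0.4712 rad
cos(theta) = 0.8910
W = 175 * 0.19 * 0.8910
W = 29.6260


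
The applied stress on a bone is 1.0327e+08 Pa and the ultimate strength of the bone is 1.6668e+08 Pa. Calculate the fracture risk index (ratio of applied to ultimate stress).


FRI = applied / ultimate
FRI = 1.0327e+08 / 1.6668e+08
FRI = 0.6196


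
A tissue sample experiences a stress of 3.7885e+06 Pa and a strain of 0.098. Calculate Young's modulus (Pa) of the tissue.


E = stress / strain
E = 3.7885e+06 / 0.098
E = 3.8658e+07


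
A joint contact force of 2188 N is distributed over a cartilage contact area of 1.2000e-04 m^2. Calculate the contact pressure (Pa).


P = F / A
P = 2188 / 1.2000e-04
P = 1.8233e+07


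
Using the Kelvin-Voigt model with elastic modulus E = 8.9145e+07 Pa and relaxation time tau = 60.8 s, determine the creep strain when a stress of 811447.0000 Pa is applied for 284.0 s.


epsilon(t) = (sigma/E) * (1 - exp(-t/tau))
sigma/E = 811447.0000 / 8.9145e+07 = 0.0091
exp(-t/tau) = exp(-284.0 / 60.8) = 0.0094
epsilon = 0.0091 * (1 - 0.0094)
epsilon = 0.0090


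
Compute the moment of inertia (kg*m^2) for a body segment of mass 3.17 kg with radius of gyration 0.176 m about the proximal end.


I = m * k^2
I = 3.17 * 0.176^2
k^2 = 0.0310
I = 0.0982


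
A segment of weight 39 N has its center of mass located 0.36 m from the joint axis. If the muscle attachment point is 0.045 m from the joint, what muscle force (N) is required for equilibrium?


F_muscle = W * d_load / d_muscle
F_muscle = 39 * 0.36 / 0.045
Numerator = 14.0400
F_muscle = 312.0000


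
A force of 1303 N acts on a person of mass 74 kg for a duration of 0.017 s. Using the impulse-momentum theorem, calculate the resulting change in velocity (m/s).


J = F * dt = 1303 * 0.017 = 22.1510 N*s
delta_v = J / m
delta_v = 22.1510 / 74
delta_v = 0.2993


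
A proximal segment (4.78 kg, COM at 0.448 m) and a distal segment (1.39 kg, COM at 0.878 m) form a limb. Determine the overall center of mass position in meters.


COM = (m1*x1 + m2*x2) / (m1 + m2)
COM = (4.78*0.448 + 1.39*0.878) / (4.78 + 1.39)
Numerator = 3.3619
Denominator = 6.1700
COM = 0.5449


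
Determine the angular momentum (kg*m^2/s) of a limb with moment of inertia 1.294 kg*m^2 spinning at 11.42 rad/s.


L = I * omega
L = 1.294 * 11.42
L = 14.7775


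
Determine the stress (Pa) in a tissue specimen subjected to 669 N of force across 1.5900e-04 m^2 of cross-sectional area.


stress = F / A
stress = 669 / 1.5900e-04
stress = 4.2075e+06


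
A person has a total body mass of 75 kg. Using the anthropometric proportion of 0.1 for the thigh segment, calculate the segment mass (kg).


m_segment = body_mass * fraction
m_segment = 75 * 0.1
m_segment = 7.5000


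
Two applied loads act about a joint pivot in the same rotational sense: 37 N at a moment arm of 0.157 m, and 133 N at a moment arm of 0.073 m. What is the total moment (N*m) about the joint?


M = F1 * d1 + F2 * d2
M = 37 * 0.157 + 133 * 0.073
M = 5.8090 + 9.7090
M = 15.5180


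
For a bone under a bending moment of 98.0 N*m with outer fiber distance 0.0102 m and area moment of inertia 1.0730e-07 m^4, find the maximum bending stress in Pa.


sigma = M * c / I
sigma = 98.0 * 0.0102 / 1.0730e-07
M * c = 0.9996
sigma = 9.3159e+06


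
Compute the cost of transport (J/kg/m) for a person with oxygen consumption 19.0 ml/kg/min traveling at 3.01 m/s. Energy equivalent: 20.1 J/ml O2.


Power per kg = VO2 * 20.1 / 60
Power per kg = 19.0 * 20.1 / 60 = 6.3650 W/kg
Cost = power_per_kg / speed
Cost = 6.3650 / 3.01
Cost = 2.1146


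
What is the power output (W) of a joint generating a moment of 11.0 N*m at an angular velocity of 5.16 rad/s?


P = M * omega
P = 11.0 * 5.16
P = 56.7600


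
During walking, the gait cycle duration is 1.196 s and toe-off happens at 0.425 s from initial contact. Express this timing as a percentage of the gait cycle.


pct = (event_time / cycle_time) * 100
pct = (0.425 / 1.196) * 100
ratio = 0.3554
pct = 35.5351


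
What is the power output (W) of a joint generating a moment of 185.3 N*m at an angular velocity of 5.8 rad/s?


P = M * omega
P = 185.3 * 5.8
P = 1074.7400


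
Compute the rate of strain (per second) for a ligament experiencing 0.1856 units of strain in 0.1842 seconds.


strain_rate = delta_strain / delta_t
strain_rate = 0.1856 / 0.1842
strain_rate = 1.0076


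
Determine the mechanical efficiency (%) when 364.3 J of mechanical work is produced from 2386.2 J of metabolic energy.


eta = (W_mech / E_meta) * 100
eta = (364.3 / 2386.2) * 100
ratio = 0.1527
eta = 15.2670


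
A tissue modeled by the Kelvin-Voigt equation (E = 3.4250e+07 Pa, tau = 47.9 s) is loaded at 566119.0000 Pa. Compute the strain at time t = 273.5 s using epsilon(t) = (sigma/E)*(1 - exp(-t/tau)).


epsilon(t) = (sigma/E) * (1 - exp(-t/tau))
sigma/E = 566119.0000 / 3.4250e+07 = 0.0165
exp(-t/tau) = exp(-273.5 / 47.9) = 0.0033
epsilon = 0.0165 * (1 - 0.0033)
epsilon = 0.0165


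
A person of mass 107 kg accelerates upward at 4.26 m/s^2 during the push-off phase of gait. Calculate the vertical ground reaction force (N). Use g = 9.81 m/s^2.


GRF = m * (g + a)
GRF = 107 * (9.81 + 4.26)
GRF = 107 * 14.0700
GRF = 1505.4900


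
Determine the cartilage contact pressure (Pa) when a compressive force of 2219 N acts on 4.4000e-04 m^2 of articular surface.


P = F / A
P = 2219 / 4.4000e-04
P = 5.0432e+06


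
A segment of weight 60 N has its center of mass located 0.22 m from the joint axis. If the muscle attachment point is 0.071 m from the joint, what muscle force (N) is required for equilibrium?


F_muscle = W * d_load / d_muscle
F_muscle = 60 * 0.22 / 0.071
Numerator = 13.2000
F_muscle = 185.9155


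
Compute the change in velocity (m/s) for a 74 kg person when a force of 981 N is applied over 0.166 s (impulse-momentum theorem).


J = F * dt = 981 * 0.166 = 162.8460 N*s
delta_v = J / m
delta_v = 162.8460 / 74
delta_v = 2.2006


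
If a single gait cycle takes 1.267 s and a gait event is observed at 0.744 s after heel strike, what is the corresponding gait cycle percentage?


pct = (event_time / cycle_time) * 100
pct = (0.744 / 1.267) * 100
ratio = 0.5872
pct = 58.7214


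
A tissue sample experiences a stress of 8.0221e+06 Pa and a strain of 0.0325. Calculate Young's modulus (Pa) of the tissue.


E = stress / strain
E = 8.0221e+06 / 0.0325
E = 2.4683e+08


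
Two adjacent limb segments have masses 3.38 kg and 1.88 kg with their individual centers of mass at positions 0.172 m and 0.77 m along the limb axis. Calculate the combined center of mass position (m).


COM = (m1*x1 + m2*x2) / (m1 + m2)
COM = (3.38*0.172 + 1.88*0.77) / (3.38 + 1.88)
Numerator = 2.0290
Denominator = 5.2600
COM = 0.3857


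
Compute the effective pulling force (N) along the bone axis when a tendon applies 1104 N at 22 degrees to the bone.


F_eff = F_tendon * cos(theta)
theta = 22 deg = 0.3840 rad
cos(theta) = 0.9272
F_eff = 1104 * 0.9272
F_eff = 1023.6110


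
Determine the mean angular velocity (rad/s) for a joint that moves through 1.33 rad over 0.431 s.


omega = delta_theta / delta_t
omega = 1.33 / 0.431
omega = 3.0858


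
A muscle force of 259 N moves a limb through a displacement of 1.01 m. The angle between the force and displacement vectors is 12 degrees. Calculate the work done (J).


W = F * d * cos(theta)
theta = 12 deg = 0.2094 rad
cos(theta) = 0.9781
W = 259 * 1.01 * 0.9781
W = 255.8736


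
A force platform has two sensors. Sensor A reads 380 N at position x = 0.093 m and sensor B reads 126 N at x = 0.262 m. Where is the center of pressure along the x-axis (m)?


COP_x = (F1*x1 + F2*x2) / (F1 + F2)
COP_x = (380*0.093 + 126*0.262) / (380 + 126)
Numerator = 68.3520
Denominator = 506
COP_x = 0.1351


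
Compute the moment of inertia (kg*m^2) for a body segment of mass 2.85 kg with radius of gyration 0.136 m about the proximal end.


I = m * k^2
I = 2.85 * 0.136^2
k^2 = 0.0185
I = 0.0527


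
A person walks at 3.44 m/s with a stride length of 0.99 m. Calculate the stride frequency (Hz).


f = v / stride_length
f = 3.44 / 0.99
f = 3.4747


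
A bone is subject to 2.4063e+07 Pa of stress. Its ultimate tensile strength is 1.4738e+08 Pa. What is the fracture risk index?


FRI = applied / ultimate
FRI = 2.4063e+07 / 1.4738e+08
FRI = 0.1633


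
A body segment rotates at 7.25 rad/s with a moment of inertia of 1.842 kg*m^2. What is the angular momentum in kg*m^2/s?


L = I * omega
L = 1.842 * 7.25
L = 13.3545


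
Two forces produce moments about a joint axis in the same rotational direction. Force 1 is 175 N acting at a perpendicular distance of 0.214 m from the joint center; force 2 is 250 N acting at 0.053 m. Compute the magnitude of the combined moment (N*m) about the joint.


M = F1 * d1 + F2 * d2
M = 175 * 0.214 + 250 * 0.053
M = 37.4500 + 13.2500
M = 50.7000


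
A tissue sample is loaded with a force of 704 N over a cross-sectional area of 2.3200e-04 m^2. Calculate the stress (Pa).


stress = F / A
stress = 704 / 2.3200e-04
stress = 3.0345e+06


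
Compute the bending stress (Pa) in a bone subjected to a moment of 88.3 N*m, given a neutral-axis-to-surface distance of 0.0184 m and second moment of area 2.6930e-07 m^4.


sigma = M * c / I
sigma = 88.3 * 0.0184 / 2.6930e-07
M * c = 1.6247
sigma = 6.0331e+06


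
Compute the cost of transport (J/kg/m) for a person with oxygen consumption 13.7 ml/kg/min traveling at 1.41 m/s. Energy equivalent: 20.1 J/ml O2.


Power per kg = VO2 * 20.1 / 60
Power per kg = 13.7 * 20.1 / 60 = 4.5895 W/kg
Cost = power_per_kg / speed
Cost = 4.5895 / 1.41
Cost = 3.2550


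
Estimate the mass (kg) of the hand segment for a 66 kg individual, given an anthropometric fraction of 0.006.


m_segment = body_mass * fraction
m_segment = 66 * 0.006
m_segment = 0.3960


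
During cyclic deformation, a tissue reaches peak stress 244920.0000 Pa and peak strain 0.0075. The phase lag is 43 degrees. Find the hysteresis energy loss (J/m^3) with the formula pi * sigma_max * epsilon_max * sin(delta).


E_loss = pi * sigma_max * epsilon_max * sin(delta)
delta = 43 deg = 0.7505 rad
sin(delta) = 0.6820
E_loss = pi * 244920.0000 * 0.0075 * 0.6820
E_loss = 3935.6704


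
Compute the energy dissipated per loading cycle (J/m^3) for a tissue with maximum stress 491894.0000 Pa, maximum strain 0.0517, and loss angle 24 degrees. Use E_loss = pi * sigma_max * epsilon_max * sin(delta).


E_loss = pi * sigma_max * epsilon_max * sin(delta)
delta = 24 deg = 0.4189 rad
sin(delta) = 0.4067
E_loss = pi * 491894.0000 * 0.0517 * 0.4067
E_loss = 32495.6509


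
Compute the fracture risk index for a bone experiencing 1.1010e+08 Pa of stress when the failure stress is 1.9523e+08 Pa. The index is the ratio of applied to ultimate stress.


FRI = applied / ultimate
FRI = 1.1010e+08 / 1.9523e+08
FRI = 0.5640


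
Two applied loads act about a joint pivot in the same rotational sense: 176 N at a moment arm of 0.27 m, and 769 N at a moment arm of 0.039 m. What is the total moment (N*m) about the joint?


M = F1 * d1 + F2 * d2
M = 176 * 0.27 + 769 * 0.039
M = 47.5200 + 29.9910
M = 77.5110


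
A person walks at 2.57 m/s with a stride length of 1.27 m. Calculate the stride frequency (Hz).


f = v / stride_length
f = 2.57 / 1.27
f = 2.0236


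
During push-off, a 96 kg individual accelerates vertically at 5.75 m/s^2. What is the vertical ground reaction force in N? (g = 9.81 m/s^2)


GRF = m * (g + a)
GRF = 96 * (9.81 + 5.75)
GRF = 96 * 15.5600
GRF = 1493.7600


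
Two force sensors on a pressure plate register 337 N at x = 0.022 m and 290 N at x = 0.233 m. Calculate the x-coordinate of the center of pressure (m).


COP_x = (F1*x1 + F2*x2) / (F1 + F2)
COP_x = (337*0.022 + 290*0.233) / (337 + 290)
Numerator = 74.9840
Denominator = 627
COP_x = 0.1196


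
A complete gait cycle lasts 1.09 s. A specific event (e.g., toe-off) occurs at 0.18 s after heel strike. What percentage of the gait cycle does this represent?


pct = (event_time / cycle_time) * 100
pct = (0.18 / 1.09) * 100
ratio = 0.1651
pct = 16.5138


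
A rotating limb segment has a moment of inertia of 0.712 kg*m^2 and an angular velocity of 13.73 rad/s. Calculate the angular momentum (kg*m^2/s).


L = I * omega
L = 0.712 * 13.73
L = 9.7758


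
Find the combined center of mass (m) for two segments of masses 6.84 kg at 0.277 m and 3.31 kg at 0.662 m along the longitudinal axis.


COM = (m1*x1 + m2*x2) / (m1 + m2)
COM = (6.84*0.277 + 3.31*0.662) / (6.84 + 3.31)
Numerator = 4.0859
Denominator = 10.1500
COM = 0.4026


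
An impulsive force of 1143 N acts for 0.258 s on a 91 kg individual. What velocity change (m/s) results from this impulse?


J = F * dt = 1143 * 0.258 = 294.8940 N*s
delta_v = J / m
delta_v = 294.8940 / 91
delta_v = 3.2406


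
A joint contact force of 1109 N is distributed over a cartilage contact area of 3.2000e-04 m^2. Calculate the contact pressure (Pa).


P = F / A
P = 1109 / 3.2000e-04
P = 3.4656e+06


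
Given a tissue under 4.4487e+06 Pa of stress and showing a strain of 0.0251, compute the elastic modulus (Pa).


E = stress / strain
E = 4.4487e+06 / 0.0251
E = 1.7724e+08


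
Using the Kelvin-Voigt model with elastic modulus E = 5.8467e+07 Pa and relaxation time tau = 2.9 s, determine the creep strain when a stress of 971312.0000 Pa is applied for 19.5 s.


epsilon(t) = (sigma/E) * (1 - exp(-t/tau))
sigma/E = 971312.0000 / 5.8467e+07 = 0.0166
exp(-t/tau) = exp(-19.5 / 2.9) = 0.0012
epsilon = 0.0166 * (1 - 0.0012)
epsilon = 0.0166


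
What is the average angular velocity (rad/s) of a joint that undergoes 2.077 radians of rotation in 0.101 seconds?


omega = delta_theta / delta_t
omega = 2.077 / 0.101
omega = 20.5644


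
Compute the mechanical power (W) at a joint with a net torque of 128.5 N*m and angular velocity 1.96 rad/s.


P = M * omega
P = 128.5 * 1.96
P = 251.8600


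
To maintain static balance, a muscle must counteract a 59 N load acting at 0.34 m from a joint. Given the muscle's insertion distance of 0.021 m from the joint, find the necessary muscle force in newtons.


F_muscle = W * d_load / d_muscle
F_muscle = 59 * 0.34 / 0.021
Numerator = 20.0600
F_muscle = 955.2381


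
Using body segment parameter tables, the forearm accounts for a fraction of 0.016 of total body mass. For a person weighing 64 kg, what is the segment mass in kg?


m_segment = body_mass * fraction
m_segment = 64 * 0.016
m_segment = 1.0240


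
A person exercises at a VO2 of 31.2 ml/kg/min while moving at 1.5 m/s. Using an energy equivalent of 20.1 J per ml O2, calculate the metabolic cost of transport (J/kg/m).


Power per kg = VO2 * 20.1 / 60
Power per kg = 31.2 * 20.1 / 60 = 10.4520 W/kg
Cost = power_per_kg / speed
Cost = 10.4520 / 1.5
Cost = 6.9680


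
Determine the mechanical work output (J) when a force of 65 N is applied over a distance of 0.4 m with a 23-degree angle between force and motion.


W = F * d * cos(theta)
theta = 23 deg = 0.4014 rad
cos(theta) = 0.9205
W = 65 * 0.4 * 0.9205
W = 23.9331


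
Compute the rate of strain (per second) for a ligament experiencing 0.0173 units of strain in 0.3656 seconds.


strain_rate = delta_strain / delta_t
strain_rate = 0.0173 / 0.3656
strain_rate = 0.0473


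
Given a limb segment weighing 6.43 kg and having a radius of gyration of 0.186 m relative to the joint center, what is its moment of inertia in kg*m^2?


I = m * k^2
I = 6.43 * 0.186^2
k^2 = 0.0346
I = 0.2225


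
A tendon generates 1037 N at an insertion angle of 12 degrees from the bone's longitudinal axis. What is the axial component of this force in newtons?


F_eff = F_tendon * cos(theta)
theta = 12 deg = 0.2094 rad
cos(theta) = 0.9781
F_eff = 1037 * 0.9781
F_eff = 1014.3391


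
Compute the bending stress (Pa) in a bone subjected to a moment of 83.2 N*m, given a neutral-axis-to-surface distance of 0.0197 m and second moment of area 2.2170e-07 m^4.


sigma = M * c / I
sigma = 83.2 * 0.0197 / 2.2170e-07
M * c = 1.6390
sigma = 7.3931e+06


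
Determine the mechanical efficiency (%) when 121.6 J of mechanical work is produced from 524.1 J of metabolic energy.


eta = (W_mech / E_meta) * 100
eta = (121.6 / 524.1) * 100
ratio = 0.2320
eta = 23.2017


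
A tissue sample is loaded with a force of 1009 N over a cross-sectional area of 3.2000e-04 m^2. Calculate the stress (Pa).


stress = F / A
stress = 1009 / 3.2000e-04
stress = 3.1531e+06


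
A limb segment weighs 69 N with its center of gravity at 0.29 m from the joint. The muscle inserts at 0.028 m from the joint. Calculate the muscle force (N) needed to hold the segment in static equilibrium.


F_muscle = W * d_load / d_muscle
F_muscle = 69 * 0.29 / 0.028
Numerator = 20.0100
F_muscle = 714.6429


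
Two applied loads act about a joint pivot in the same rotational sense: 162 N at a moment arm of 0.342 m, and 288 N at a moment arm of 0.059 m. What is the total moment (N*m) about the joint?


M = F1 * d1 + F2 * d2
M = 162 * 0.342 + 288 * 0.059
M = 55.4040 + 16.9920
M = 72.3960


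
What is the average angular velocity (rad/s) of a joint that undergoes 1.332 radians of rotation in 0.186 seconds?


omega = delta_theta / delta_t
omega = 1.332 / 0.186
omega = 7.1613


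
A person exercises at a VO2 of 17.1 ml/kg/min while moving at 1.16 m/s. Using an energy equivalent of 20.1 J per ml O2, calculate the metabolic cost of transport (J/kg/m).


Power per kg = VO2 * 20.1 / 60
Power per kg = 17.1 * 20.1 / 60 = 5.7285 W/kg
Cost = power_per_kg / speed
Cost = 5.7285 / 1.16
Cost = 4.9384


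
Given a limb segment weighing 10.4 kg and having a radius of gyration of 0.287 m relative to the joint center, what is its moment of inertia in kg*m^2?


I = m * k^2
I = 10.4 * 0.287^2
k^2 = 0.0824
I = 0.8566


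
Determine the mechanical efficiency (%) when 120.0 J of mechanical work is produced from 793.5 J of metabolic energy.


eta = (W_mech / E_meta) * 100
eta = (120.0 / 793.5) * 100
ratio = 0.1512
eta = 15.1229


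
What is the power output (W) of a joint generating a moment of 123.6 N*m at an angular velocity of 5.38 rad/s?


P = M * omega
P = 123.6 * 5.38
P = 664.9680


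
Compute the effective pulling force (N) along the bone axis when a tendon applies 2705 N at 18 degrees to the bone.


F_eff = F_tendon * cos(theta)
theta = 18 deg = 0.3142 rad
cos(theta) = 0.9511
F_eff = 2705 * 0.9511
F_eff = 2572.6079


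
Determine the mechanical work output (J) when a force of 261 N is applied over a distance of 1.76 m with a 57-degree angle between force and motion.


W = F * d * cos(theta)
theta = 57 deg = 0.9948 rad
cos(theta) = 0.5446
W = 261 * 1.76 * 0.5446
W = 250.1854
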